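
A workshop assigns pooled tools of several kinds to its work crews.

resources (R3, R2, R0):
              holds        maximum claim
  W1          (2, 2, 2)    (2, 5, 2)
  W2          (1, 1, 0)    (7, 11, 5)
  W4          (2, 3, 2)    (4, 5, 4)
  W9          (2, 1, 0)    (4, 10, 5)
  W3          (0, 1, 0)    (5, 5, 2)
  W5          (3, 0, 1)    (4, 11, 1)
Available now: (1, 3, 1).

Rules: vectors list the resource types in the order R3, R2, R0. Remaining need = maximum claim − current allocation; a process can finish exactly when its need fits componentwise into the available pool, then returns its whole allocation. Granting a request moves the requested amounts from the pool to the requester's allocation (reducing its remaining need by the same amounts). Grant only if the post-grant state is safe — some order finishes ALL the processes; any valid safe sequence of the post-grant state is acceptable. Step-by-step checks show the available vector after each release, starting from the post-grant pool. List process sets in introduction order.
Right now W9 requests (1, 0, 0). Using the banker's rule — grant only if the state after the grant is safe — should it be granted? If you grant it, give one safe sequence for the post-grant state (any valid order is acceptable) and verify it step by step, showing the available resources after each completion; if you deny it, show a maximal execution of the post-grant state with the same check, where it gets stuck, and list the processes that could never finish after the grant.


DENY — the pretend-granted state is unsafe.
Key observation: after W1, W4 the pool peaks at (4, 8, 5), and each blocked process is short somewhere: W2 on R3, R2; W9 on R2; W3 on R3; W5 on R2.
Pretend the grant happened; the run W1, W4 goes as far as possible. Check, step by step:
  pool = (0, 3, 1)
  W1: need (0, 3, 0) fits (0, 3, 1); releases (2, 2, 2), pool now (2, 5, 3)
  W4: need (2, 2, 2) fits (2, 5, 3); releases (2, 3, 2), pool now (4, 8, 5)
  W2 cannot run: need (6, 10, 5) vs free (4, 8, 5) (insufficient R3 and R2)
  W9 cannot run: need (1, 9, 5) vs free (4, 8, 5) (insufficient R2)
  W3 cannot run: need (5, 4, 2) vs free (4, 8, 5) (insufficient R3)
  W5 cannot run: need (1, 11, 0) vs free (4, 8, 5) (insufficient R2)
Processes that could never finish after the grant: W2, W9, W3 and W5.


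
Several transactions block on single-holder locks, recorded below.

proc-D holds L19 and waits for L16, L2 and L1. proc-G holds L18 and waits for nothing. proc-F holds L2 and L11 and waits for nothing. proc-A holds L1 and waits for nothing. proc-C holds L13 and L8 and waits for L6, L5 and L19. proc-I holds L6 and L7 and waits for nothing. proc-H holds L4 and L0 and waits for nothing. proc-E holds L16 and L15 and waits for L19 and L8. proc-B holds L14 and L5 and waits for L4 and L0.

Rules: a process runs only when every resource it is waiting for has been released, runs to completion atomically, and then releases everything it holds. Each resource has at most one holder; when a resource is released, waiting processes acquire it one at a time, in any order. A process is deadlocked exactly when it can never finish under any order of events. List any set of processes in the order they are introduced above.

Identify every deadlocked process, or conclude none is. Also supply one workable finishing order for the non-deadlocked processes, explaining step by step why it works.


The deadlocked set is proc-D, proc-C and proc-E.
Key observation: along proc-D -> proc-E -> proc-D, each member waits on what the next one holds — a deadlock; proc-C is caught in further circular waits.
One completion order for the rest: proc-F, proc-H, proc-B, proc-G, proc-A, proc-I.
Walking it through:
  proc-F waits on nothing -> runs at once and releases L2 and L11
  proc-H waits on nothing -> runs at once and releases L4 and L0
  run proc-B (all its waits — L4 and L0 — are resolved); releases L14 and L5
  proc-G waits on nothing -> runs at once and releases L18
  proc-A waits on nothing -> runs at once and releases L1
  proc-I waits on nothing -> runs at once and releases L6 and L7


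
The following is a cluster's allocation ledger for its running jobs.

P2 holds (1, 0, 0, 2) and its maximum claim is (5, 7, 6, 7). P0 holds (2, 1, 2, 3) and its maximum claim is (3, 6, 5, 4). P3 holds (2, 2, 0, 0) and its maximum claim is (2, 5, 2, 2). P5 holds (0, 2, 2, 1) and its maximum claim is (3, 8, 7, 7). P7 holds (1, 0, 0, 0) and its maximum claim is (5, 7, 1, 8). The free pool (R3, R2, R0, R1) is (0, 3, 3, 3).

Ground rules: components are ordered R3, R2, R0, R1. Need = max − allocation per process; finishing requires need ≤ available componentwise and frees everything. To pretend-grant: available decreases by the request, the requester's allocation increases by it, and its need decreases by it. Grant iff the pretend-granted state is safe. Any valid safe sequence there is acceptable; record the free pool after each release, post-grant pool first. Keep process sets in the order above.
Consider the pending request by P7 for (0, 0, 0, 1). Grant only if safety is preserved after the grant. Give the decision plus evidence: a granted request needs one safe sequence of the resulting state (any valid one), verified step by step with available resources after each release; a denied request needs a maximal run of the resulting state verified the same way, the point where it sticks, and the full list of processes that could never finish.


DENY. Granting would leave the state unsafe.
Key observation: after P3, P0 the pool peaks at (4, 6, 5, 5), and each blocked process is short somewhere: P2 on R2, R0; P5 on R1; P7 on R2, R1.
On the post-grant state, P3, P0 is a maximal run — nothing extends it. Walking it through:
  pool = (0, 3, 3, 2)
  run P3 (needs (0, 3, 2, 2), free (0, 3, 3, 2)); after release of (2, 2, 0, 0) the pool is (2, 5, 3, 2)
  run P0 (needs (1, 5, 3, 1), free (2, 5, 3, 2)); after release of (2, 1, 2, 3) the pool is (4, 6, 5, 5)
  P2 still needs (4, 7, 6, 5) but only (4, 6, 5, 5) is free — short on R2 and R0
  P5 still needs (3, 6, 5, 6) but only (4, 6, 5, 5) is free — short on R1
  P7 still needs (4, 7, 1, 7) but only (4, 6, 5, 5) is free — short on R2 and R1
Processes that could never finish after the grant: P2, P5 and P7.


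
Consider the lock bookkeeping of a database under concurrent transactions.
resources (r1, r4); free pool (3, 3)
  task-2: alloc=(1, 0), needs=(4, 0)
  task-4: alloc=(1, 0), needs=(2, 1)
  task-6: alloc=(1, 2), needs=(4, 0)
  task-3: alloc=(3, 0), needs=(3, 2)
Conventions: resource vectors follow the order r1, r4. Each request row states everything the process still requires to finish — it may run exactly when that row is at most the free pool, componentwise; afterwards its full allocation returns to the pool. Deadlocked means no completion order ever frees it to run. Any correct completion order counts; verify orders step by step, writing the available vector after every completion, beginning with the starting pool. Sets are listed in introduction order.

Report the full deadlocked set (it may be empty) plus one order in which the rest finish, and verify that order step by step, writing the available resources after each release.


The deadlocked set is empty.
Key observation: there is always a runnable process — task-3 first — so the state unwinds completely.
A valid finishing order for the others: task-3, task-6, task-4, task-2. Verifying each step:
  pool = (3, 3)
  run task-3 (needs (3, 2), free (3, 3)); after release of (3, 0) the pool is (6, 3)
  run task-6 (needs (4, 0), free (6, 3)); after release of (1, 2) the pool is (7, 5)
  run task-4 (needs (2, 1), free (7, 5)); after release of (1, 0) the pool is (8, 5)
  run task-2 (needs (4, 0), free (8, 5)); after release of (1, 0) the pool is (9, 5)


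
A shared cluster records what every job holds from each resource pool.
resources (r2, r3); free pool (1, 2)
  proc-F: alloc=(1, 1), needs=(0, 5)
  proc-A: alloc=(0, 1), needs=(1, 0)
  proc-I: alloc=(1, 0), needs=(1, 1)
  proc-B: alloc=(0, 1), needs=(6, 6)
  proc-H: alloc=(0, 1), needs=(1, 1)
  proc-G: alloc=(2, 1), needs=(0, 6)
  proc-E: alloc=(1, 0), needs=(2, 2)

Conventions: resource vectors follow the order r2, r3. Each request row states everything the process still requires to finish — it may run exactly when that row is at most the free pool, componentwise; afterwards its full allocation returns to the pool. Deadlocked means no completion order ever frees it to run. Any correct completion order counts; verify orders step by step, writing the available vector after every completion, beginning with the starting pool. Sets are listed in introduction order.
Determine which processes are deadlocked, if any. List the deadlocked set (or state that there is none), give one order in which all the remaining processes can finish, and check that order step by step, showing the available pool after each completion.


The deadlocked set is proc-F, proc-B and proc-G.
Key observation: the pool after proc-I, proc-H, proc-A, proc-E is (3, 4); every surviving request exceeds it in r3, so progress ends there.
A valid finishing order for the others: proc-I, proc-H, proc-A, proc-E. Check, step by step:
  pool = (1, 2)
  run proc-I (needs (1, 1), free (1, 2)); after release of (1, 0) the pool is (2, 2)
  run proc-H (needs (1, 1), free (2, 2)); after release of (0, 1) the pool is (2, 3)
  run proc-A (needs (1, 0), free (2, 3)); after release of (0, 1) the pool is (2, 4)
  run proc-E (needs (2, 2), free (2, 4)); after release of (1, 0) the pool is (3, 4)
The stuck group stays short no matter what:
  proc-F still needs (0, 5) but only (3, 4) is free — short on r3
  proc-B still needs (6, 6) but only (3, 4) is free — short on r2 and r3
  proc-G still needs (0, 6) but only (3, 4) is free — short on r3


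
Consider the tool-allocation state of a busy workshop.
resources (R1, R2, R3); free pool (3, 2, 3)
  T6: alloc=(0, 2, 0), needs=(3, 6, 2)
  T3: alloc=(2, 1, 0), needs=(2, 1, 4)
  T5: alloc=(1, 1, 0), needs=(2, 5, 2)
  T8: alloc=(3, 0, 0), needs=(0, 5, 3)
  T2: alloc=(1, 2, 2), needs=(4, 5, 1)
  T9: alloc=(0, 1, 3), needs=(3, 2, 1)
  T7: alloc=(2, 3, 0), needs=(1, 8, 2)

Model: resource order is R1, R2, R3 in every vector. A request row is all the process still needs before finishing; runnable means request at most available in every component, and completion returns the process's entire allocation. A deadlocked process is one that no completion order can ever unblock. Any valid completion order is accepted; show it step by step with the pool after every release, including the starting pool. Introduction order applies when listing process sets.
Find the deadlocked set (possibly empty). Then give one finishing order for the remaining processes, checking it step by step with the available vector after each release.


The deadlocked set is T6, T5, T8, T2 and T7.
Key observation: no order helps: past T9, T3, the free pool tops out at (5, 4, 6), below what each blocked process needs in R2.
A valid finishing order for the others: T9, T3. Step-by-step check:
  pool = (3, 2, 3)
  T9: need (3, 2, 1) fits (3, 2, 3); releases (0, 1, 3), pool now (3, 3, 6)
  T3: need (2, 1, 4) fits (3, 3, 6); releases (2, 1, 0), pool now (5, 4, 6)
The blocked processes can never fit:
  blocked: T6 wants (3, 6, 2), pool (5, 4, 6) — not enough R2
  blocked: T5 wants (2, 5, 2), pool (5, 4, 6) — not enough R2
  blocked: T8 wants (0, 5, 3), pool (5, 4, 6) — not enough R2
  blocked: T2 wants (4, 5, 1), pool (5, 4, 6) — not enough R2
  blocked: T7 wants (1, 8, 2), pool (5, 4, 6) — not enough R2


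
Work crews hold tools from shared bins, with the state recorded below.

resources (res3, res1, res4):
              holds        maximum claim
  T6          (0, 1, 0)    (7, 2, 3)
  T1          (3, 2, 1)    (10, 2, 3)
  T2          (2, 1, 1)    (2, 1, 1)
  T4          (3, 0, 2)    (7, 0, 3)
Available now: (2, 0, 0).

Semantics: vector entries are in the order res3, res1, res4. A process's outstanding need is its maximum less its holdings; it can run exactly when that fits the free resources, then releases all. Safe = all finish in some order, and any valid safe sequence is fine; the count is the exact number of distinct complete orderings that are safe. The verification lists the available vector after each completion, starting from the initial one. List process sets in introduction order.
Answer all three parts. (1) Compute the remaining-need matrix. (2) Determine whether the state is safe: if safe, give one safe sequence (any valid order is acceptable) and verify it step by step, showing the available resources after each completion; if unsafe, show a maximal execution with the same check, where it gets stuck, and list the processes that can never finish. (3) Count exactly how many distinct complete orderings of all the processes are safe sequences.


(1) Need matrix, components ordered res3, res1, res4:
  T6: (7, 1, 3)
  T1: (7, 0, 2)
  T2: (0, 0, 0)
  T4: (4, 0, 1)
(2) SAFE, for example via the order T2, T4, T6, T1.
Key observation: reading the order forward, T4 is the first process whose need (4, 0, 1) meets the free pool (4, 1, 1) exactly on a resource it requests.
Verifying each step:
  pool = (2, 0, 0)
  T2 needs (0, 0, 0) <= (2, 0, 0) -> finishes; pool += (2, 1, 1) = (4, 1, 1)
  T4 needs (4, 0, 1) <= (4, 1, 1) -> finishes; pool += (3, 0, 2) = (7, 1, 3)
  T6 needs (7, 1, 3) <= (7, 1, 3) -> finishes; pool += (0, 1, 0) = (7, 2, 3)
  T1 needs (7, 0, 2) <= (7, 2, 3) -> finishes; pool += (3, 2, 1) = (10, 4, 4)
(3) Exactly 2 of the possible complete orderings are safe sequences.


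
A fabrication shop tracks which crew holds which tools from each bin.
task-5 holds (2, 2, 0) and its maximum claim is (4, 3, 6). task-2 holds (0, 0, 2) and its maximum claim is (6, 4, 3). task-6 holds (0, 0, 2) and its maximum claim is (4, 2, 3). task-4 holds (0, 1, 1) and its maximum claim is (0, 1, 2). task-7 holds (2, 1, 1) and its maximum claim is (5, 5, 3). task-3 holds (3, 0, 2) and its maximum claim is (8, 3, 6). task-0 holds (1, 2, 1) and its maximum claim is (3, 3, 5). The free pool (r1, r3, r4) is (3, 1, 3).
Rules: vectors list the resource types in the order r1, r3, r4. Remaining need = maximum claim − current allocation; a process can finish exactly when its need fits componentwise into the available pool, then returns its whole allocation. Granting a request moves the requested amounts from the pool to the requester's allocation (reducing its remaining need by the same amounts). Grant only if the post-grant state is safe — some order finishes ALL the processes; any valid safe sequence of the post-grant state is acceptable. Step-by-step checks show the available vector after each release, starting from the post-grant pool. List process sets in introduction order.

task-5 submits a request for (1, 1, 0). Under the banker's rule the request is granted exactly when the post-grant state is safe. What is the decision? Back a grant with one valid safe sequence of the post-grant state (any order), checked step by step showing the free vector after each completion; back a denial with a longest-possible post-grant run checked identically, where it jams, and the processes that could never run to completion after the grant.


DENY: after the grant no complete ordering would exist.
Key observation: after task-4, task-0 the pool peaks at (3, 3, 5), and each blocked process is short somewhere: task-5 on r4; task-2 on r1, r3; task-6 on r1; task-7 on r3; task-3 on r1.
After a pretend grant, a maximal execution: task-4, task-0 — then nothing else fits. Verifying each step:
  pool = (2, 0, 3)
  task-4 needs (0, 0, 1) <= (2, 0, 3) -> finishes; pool += (0, 1, 1) = (2, 1, 4)
  task-0 needs (2, 1, 4) <= (2, 1, 4) -> finishes; pool += (1, 2, 1) = (3, 3, 5)
  task-5 cannot run: need (1, 0, 6) vs free (3, 3, 5) (insufficient r4)
  task-2 cannot run: need (6, 4, 1) vs free (3, 3, 5) (insufficient r1 and r3)
  task-6 cannot run: need (4, 2, 1) vs free (3, 3, 5) (insufficient r1)
  task-7 cannot run: need (3, 4, 2) vs free (3, 3, 5) (insufficient r3)
  task-3 cannot run: need (5, 3, 4) vs free (3, 3, 5) (insufficient r1)
Post-grant, the permanently blocked set is task-5, task-2, task-6, task-7 and task-3.


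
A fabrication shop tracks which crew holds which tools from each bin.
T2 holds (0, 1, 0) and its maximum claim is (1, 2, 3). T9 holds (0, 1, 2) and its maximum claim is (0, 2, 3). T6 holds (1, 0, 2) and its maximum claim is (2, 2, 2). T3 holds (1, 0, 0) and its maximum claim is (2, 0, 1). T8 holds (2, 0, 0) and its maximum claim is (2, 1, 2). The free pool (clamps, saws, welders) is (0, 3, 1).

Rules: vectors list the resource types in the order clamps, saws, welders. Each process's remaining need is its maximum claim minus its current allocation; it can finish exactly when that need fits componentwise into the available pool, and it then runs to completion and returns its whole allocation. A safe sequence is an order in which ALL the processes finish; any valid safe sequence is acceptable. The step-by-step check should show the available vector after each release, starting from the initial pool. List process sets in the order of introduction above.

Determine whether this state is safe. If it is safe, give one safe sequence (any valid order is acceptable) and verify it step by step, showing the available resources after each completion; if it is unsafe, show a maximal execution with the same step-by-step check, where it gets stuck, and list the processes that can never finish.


SAFE. One safe sequence: T9, T8, T6, T2, T3.
Key observation: at T9 the run first touches a limit — (0, 1, 1) against (0, 3, 1), exact on a resource it actually requests.
Verifying each step:
  pool = (0, 3, 1)
  T9: need (0, 1, 1) fits (0, 3, 1); releases (0, 1, 2), pool now (0, 4, 3)
  T8: need (0, 1, 2) fits (0, 4, 3); releases (2, 0, 0), pool now (2, 4, 3)
  T6: need (1, 2, 0) fits (2, 4, 3); releases (1, 0, 2), pool now (3, 4, 5)
  T2: need (1, 1, 3) fits (3, 4, 5); releases (0, 1, 0), pool now (3, 5, 5)
  T3: need (1, 0, 1) fits (3, 5, 5); releases (1, 0, 0), pool now (4, 5, 5)


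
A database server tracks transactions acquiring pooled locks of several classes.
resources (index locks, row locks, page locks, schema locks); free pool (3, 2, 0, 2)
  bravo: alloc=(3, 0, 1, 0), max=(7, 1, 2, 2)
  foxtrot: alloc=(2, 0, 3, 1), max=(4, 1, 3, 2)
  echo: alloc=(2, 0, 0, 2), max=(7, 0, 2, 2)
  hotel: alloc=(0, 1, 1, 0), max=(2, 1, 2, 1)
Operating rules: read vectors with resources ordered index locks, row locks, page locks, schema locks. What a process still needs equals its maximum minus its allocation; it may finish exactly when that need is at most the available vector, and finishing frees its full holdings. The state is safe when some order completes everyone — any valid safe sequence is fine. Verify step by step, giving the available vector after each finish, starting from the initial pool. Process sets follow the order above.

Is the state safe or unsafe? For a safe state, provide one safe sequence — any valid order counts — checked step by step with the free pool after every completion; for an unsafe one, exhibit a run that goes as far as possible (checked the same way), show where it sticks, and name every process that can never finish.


SAFE — a valid safe sequence is foxtrot, bravo, echo, hotel.
Key observation: nothing binds to the last unit here — the tightest requested-resource margin is 1, first seen at foxtrot ((2, 1, 0, 1) against (3, 2, 0, 2)).
Verifying each step:
  pool = (3, 2, 0, 2)
  run foxtrot (needs (2, 1, 0, 1), free (3, 2, 0, 2)); after release of (2, 0, 3, 1) the pool is (5, 2, 3, 3)
  run bravo (needs (4, 1, 1, 2), free (5, 2, 3, 3)); after release of (3, 0, 1, 0) the pool is (8, 2, 4, 3)
  run echo (needs (5, 0, 2, 0), free (8, 2, 4, 3)); after release of (2, 0, 0, 2) the pool is (10, 2, 4, 5)
  run hotel (needs (2, 0, 1, 1), free (10, 2, 4, 5)); after release of (0, 1, 1, 0) the pool is (10, 3, 5, 5)


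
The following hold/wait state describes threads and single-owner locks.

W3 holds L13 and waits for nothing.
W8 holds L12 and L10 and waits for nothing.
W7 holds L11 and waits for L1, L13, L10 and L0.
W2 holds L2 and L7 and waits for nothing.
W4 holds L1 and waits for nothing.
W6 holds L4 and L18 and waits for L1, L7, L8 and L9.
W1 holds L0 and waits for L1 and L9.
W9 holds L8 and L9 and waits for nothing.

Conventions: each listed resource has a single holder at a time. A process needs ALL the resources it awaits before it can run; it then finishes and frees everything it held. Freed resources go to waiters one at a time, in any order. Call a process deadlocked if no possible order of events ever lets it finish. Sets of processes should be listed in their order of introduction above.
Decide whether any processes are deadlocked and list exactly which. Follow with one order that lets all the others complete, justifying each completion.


Nothing here is deadlocked.
Key observation: although several processes wait, no cycle exists — each chain bottoms out at a free runner.
One completion order for the rest: W8, W3, W9, W4, W2, W1, W7, W6.
Step-by-step check:
  W8: no waits; runs immediately, freeing L12 and L10
  W3: no waits; runs immediately, freeing L13
  W9: no waits; runs immediately, freeing L8 and L9
  W4: no waits; runs immediately, freeing L1
  W2: no waits; runs immediately, freeing L2 and L7
  W1: everything it awaited (L1 and L9) is free; runs, freeing L0
  W7: everything it awaited (L1, L13, L10 and L0) is free; runs, freeing L11
  W6: everything it awaited (L1, L7, L8 and L9) is free; runs, freeing L4 and L18


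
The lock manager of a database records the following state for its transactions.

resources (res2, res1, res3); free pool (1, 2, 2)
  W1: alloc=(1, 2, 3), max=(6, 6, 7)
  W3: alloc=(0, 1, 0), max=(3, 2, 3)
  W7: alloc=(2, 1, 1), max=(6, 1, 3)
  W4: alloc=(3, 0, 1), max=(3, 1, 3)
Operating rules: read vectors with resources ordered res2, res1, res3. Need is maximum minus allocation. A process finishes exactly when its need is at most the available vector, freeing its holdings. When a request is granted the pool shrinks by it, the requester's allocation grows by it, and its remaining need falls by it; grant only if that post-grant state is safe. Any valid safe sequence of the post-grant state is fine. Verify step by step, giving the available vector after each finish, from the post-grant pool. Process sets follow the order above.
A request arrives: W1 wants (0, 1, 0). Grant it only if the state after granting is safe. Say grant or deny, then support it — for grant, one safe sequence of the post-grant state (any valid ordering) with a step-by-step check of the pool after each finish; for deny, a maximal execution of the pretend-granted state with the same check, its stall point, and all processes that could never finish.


GRANT: granting preserves safety; a valid post-grant sequence is W4, W3, W7, W1.
Key observation: granting shrinks the pool to (1, 1, 2), yet W4 still fits and the chain goes through.
Step-by-step check of the post-grant state:
  pool = (1, 1, 2)
  W4: need (0, 1, 2) fits (1, 1, 2); releases (3, 0, 1), pool now (4, 1, 3)
  W3: need (3, 1, 3) fits (4, 1, 3); releases (0, 1, 0), pool now (4, 2, 3)
  W7: need (4, 0, 2) fits (4, 2, 3); releases (2, 1, 1), pool now (6, 3, 4)
  W1: need (5, 3, 4) fits (6, 3, 4); releases (1, 3, 3), pool now (7, 6, 7)


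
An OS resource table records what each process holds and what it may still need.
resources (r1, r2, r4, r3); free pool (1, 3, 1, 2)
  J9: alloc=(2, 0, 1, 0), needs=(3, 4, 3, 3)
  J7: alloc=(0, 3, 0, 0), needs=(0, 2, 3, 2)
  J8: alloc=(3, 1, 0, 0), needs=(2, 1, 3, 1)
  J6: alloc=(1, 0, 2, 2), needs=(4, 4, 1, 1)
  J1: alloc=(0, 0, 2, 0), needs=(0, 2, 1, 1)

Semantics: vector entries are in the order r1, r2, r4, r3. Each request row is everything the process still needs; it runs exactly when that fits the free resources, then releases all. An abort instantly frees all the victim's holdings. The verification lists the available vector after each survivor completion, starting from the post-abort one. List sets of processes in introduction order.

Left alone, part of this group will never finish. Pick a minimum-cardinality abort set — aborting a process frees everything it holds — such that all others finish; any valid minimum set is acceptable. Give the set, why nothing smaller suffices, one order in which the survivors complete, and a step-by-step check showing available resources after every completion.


Abort J9.
Key observation: aborting J9 returns (2, 0, 1, 0), and J8 — hopeless before — runs at step 2 with the returned capacity in the pool.
Why nothing smaller works: aborting no one leaves the state deadlocked as given.
The survivors complete as J1, J8, J6, J7. Step-by-step check (starting from the post-abort pool):
  pool = (3, 3, 2, 2)
  J1: need (0, 2, 1, 1) fits (3, 3, 2, 2); releases (0, 0, 2, 0), pool now (3, 3, 4, 2)
  J8: need (2, 1, 3, 1) fits (3, 3, 4, 2); releases (3, 1, 0, 0), pool now (6, 4, 4, 2)
  J6: need (4, 4, 1, 1) fits (6, 4, 4, 2); releases (1, 0, 2, 2), pool now (7, 4, 6, 4)
  J7: need (0, 2, 3, 2) fits (7, 4, 6, 4); releases (0, 3, 0, 0), pool now (7, 7, 6, 4)


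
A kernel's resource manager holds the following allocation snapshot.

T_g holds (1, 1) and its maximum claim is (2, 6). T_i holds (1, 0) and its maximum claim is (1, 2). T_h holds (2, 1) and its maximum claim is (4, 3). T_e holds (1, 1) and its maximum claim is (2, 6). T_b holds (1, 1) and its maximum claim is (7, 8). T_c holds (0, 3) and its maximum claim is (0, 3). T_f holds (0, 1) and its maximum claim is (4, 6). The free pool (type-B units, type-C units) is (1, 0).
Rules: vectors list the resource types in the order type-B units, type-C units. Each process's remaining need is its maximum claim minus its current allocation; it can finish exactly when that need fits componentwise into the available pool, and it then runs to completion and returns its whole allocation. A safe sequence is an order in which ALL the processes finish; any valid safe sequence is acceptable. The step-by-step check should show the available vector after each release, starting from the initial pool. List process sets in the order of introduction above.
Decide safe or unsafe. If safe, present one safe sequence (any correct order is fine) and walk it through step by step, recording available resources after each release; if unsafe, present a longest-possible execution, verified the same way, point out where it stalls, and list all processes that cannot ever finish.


UNSAFE.
Key observation: even finishing T_c, T_i, T_h leaves just (4, 4) free — too little type-C units for any of the remaining processes.
Going as far as possible: T_c, T_i, T_h; after that, nothing fits. Verifying each step:
  pool = (1, 0)
  T_c needs (0, 0) <= (1, 0) -> finishes; pool += (0, 3) = (1, 3)
  T_i needs (0, 2) <= (1, 3) -> finishes; pool += (1, 0) = (2, 3)
  T_h needs (2, 2) <= (2, 3) -> finishes; pool += (2, 1) = (4, 4)
  T_g cannot run: need (1, 5) vs free (4, 4) (insufficient type-C units)
  T_e cannot run: need (1, 5) vs free (4, 4) (insufficient type-C units)
  T_b cannot run: need (6, 7) vs free (4, 4) (insufficient type-B units and type-C units)
  T_f cannot run: need (4, 5) vs free (4, 4) (insufficient type-C units)
Permanently blocked: T_g, T_e, T_b and T_f.


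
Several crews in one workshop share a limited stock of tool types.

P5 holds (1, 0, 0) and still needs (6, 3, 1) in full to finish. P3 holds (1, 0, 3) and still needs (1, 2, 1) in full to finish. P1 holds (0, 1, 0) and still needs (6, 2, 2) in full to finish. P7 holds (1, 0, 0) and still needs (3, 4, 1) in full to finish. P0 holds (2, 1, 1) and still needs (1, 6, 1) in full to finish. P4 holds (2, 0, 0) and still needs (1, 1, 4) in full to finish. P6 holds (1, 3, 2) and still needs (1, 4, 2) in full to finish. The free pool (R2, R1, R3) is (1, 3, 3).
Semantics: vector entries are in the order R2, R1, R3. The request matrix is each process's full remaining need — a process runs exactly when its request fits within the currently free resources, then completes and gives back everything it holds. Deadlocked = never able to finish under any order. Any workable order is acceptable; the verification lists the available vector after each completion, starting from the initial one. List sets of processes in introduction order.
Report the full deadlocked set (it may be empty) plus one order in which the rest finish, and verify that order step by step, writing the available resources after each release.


Deadlocked: P5, P1, P7, P0 and P6.
Key observation: after P3, P4 the pool peaks at (4, 3, 6), and each blocked process is short somewhere: P5 on R2; P1 on R2; P7 on R1; P0 on R1; P6 on R1.
The rest can finish in the order P3, P4. Step-by-step check:
  pool = (1, 3, 3)
  P3: need (1, 2, 1) fits (1, 3, 3); releases (1, 0, 3), pool now (2, 3, 6)
  P4: need (1, 1, 4) fits (2, 3, 6); releases (2, 0, 0), pool now (4, 3, 6)
The blocked processes can never fit:
  P5 still needs (6, 3, 1) but only (4, 3, 6) is free — short on R2
  P1 still needs (6, 2, 2) but only (4, 3, 6) is free — short on R2
  P7 still needs (3, 4, 1) but only (4, 3, 6) is free — short on R1
  P0 still needs (1, 6, 1) but only (4, 3, 6) is free — short on R1
  P6 still needs (1, 4, 2) but only (4, 3, 6) is free — short on R1


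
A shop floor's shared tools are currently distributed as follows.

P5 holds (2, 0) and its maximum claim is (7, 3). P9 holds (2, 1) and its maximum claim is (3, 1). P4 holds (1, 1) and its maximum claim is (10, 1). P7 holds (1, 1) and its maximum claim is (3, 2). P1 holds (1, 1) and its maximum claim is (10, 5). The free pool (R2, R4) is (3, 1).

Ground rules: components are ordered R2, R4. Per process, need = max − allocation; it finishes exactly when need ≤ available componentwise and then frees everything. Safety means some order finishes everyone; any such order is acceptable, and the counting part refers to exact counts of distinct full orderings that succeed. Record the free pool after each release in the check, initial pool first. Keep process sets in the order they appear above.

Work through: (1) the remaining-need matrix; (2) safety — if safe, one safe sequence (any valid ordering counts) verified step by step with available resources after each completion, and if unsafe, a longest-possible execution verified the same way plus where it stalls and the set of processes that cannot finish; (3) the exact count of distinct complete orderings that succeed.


(1) Outstanding need per process (order R2, R4):
  P5: (5, 3)
  P9: (1, 0)
  P4: (9, 0)
  P7: (2, 1)
  P1: (9, 4)
(2) UNSAFE.
Key observation: the pool after P9, P7, P5 is (8, 3); every surviving request exceeds it in R2, so progress ends there.
A maximal execution: P9, P7, P5 — then nothing else fits. Verifying each step:
  pool = (3, 1)
  P9: need (1, 0) fits (3, 1); releases (2, 1), pool now (5, 2)
  P7: need (2, 1) fits (5, 2); releases (1, 1), pool now (6, 3)
  P5: need (5, 3) fits (6, 3); releases (2, 0), pool now (8, 3)
  blocked: P4 wants (9, 0), pool (8, 3) — not enough R2
  blocked: P1 wants (9, 4), pool (8, 3) — not enough R2 and R4
Permanently blocked: P4 and P1.
(3) Precisely 0 of the possible complete orderings are safe sequences.


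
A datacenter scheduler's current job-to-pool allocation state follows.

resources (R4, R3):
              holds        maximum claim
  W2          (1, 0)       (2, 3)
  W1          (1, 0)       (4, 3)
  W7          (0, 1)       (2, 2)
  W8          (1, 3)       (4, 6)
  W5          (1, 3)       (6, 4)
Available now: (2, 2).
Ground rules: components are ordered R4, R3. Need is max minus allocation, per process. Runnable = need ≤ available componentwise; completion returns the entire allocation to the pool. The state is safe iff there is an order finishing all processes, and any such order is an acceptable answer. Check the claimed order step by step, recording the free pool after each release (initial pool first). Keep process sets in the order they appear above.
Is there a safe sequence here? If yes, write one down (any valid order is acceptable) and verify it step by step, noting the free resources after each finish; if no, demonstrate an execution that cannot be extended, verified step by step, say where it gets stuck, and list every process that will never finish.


SAFE, for example via the order W7, W2, W8, W1, W5.
Key observation: W7 marks the first exact bind of the order: its need (2, 1) fits the free (2, 2) with zero slack on a requested resource.
Walking it through:
  pool = (2, 2)
  run W7 (needs (2, 1), free (2, 2)); after release of (0, 1) the pool is (2, 3)
  run W2 (needs (1, 3), free (2, 3)); after release of (1, 0) the pool is (3, 3)
  run W8 (needs (3, 3), free (3, 3)); after release of (1, 3) the pool is (4, 6)
  run W1 (needs (3, 3), free (4, 6)); after release of (1, 0) the pool is (5, 6)
  run W5 (needs (5, 1), free (5, 6)); after release of (1, 3) the pool is (6, 9)


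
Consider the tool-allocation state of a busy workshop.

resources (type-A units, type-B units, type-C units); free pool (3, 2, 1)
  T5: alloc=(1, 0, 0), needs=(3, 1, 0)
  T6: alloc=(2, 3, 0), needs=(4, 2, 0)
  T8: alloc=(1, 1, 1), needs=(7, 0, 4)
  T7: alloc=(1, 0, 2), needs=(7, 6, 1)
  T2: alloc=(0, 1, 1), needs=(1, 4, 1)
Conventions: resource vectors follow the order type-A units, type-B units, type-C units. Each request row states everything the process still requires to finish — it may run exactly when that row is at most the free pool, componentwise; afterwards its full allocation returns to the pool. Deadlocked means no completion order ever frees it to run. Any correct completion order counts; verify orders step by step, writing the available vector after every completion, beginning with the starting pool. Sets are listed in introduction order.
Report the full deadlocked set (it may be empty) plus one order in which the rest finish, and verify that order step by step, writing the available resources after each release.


The deadlocked set is T8 and T7.
Key observation: the wall is type-A units: completing T5, T6, T2 brings the pool only to (6, 6, 2), and all the rest need more.
The rest can finish in the order T5, T6, T2. Verifying each step:
  pool = (3, 2, 1)
  T5: need (3, 1, 0) fits (3, 2, 1); releases (1, 0, 0), pool now (4, 2, 1)
  T6: need (4, 2, 0) fits (4, 2, 1); releases (2, 3, 0), pool now (6, 5, 1)
  T2: need (1, 4, 1) fits (6, 5, 1); releases (0, 1, 1), pool now (6, 6, 2)
The stuck group stays short no matter what:
  blocked: T8 wants (7, 0, 4), pool (6, 6, 2) — not enough type-A units and type-C units
  blocked: T7 wants (7, 6, 1), pool (6, 6, 2) — not enough type-A units


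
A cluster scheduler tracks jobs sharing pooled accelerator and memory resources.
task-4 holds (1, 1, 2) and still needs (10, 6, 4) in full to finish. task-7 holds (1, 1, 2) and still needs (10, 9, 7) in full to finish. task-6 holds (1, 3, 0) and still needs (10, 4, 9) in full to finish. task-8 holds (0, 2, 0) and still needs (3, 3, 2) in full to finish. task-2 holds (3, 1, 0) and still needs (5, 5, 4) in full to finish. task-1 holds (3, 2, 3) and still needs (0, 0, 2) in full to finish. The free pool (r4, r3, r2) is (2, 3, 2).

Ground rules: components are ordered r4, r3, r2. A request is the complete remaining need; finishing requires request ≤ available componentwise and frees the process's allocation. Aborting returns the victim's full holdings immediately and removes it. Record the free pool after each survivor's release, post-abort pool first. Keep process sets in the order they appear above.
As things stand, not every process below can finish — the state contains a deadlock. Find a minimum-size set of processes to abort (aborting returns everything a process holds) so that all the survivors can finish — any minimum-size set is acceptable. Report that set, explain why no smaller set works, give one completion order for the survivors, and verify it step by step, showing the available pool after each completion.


The answer: abort task-4 and task-7.
Key observation: task-6 could never have finished before the abort; with (2, 2, 4) returned by task-4 and task-7, it fits at step 4.
Why nothing smaller works — every single abort fails: task-4 alone leaves task-7 blocked (short on r4); task-7 alone leaves task-4 blocked (short on r4); task-6 alone leaves task-4 blocked (short on r4); task-8 alone leaves task-4 blocked (short on r4); task-2 alone leaves task-4 blocked (short on r4); task-1 alone leaves task-4 blocked (short on r4).
The survivors complete as task-8, task-1, task-2, task-6. Verifying each step (starting from the post-abort pool):
  pool = (4, 5, 6)
  task-8 needs (3, 3, 2) <= (4, 5, 6) -> finishes; pool += (0, 2, 0) = (4, 7, 6)
  task-1 needs (0, 0, 2) <= (4, 7, 6) -> finishes; pool += (3, 2, 3) = (7, 9, 9)
  task-2 needs (5, 5, 4) <= (7, 9, 9) -> finishes; pool += (3, 1, 0) = (10, 10, 9)
  task-6 needs (10, 4, 9) <= (10, 10, 9) -> finishes; pool += (1, 3, 0) = (11, 13, 9)


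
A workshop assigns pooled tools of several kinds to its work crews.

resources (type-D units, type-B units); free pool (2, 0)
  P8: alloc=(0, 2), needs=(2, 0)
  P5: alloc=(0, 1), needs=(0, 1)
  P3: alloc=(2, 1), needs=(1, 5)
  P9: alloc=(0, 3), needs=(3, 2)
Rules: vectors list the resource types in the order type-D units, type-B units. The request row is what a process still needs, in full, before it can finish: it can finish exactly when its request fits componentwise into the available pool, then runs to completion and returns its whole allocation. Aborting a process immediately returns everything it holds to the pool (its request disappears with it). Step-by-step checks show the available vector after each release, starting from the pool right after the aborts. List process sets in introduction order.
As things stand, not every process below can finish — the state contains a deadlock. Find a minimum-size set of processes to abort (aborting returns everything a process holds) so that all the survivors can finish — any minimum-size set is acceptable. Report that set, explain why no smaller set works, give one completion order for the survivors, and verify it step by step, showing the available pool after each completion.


Abort P3.
Key observation: the returned (2, 1) from P3 is what brings P9 — unrunnable before, under any order — into play at step 2.
No smaller set exists: with zero aborts the deadlock remains.
The survivors complete as P8, P9, P5. Verifying each step (starting from the post-abort pool):
  pool = (4, 1)
  P8: need (2, 0) fits (4, 1); releases (0, 2), pool now (4, 3)
  P9: need (3, 2) fits (4, 3); releases (0, 3), pool now (4, 6)
  P5: need (0, 1) fits (4, 6); releases (0, 1), pool now (4, 7)


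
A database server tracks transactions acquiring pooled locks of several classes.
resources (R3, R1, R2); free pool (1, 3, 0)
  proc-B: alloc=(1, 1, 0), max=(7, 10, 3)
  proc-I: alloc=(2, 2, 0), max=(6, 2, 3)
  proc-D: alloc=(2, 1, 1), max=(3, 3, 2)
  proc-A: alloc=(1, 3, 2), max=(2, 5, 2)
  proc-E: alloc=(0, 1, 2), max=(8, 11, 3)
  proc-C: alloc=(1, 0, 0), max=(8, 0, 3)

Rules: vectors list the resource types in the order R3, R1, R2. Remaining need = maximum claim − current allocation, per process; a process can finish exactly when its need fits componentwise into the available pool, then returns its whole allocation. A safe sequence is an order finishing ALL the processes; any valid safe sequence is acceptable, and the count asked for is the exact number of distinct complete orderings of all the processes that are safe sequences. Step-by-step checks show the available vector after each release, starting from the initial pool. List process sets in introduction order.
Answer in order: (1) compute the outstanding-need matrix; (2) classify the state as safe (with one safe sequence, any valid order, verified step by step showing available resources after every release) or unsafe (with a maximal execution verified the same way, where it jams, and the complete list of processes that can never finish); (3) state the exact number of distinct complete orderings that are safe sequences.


(1) Outstanding need per process (order R3, R1, R2):
  proc-B: (6, 9, 3)
  proc-I: (4, 0, 3)
  proc-D: (1, 2, 1)
  proc-A: (1, 2, 0)
  proc-E: (8, 10, 1)
  proc-C: (7, 0, 3)
(2) SAFE. One safe sequence: proc-A, proc-D, proc-I, proc-B, proc-C, proc-E.
Key observation: the first exact fit in this order is proc-A — it needs (1, 2, 0) with (1, 3, 0) free, meeting a requested resource to the last unit.
Step-by-step check:
  pool = (1, 3, 0)
  proc-A: need (1, 2, 0) fits (1, 3, 0); releases (1, 3, 2), pool now (2, 6, 2)
  proc-D: need (1, 2, 1) fits (2, 6, 2); releases (2, 1, 1), pool now (4, 7, 3)
  proc-I: need (4, 0, 3) fits (4, 7, 3); releases (2, 2, 0), pool now (6, 9, 3)
  proc-B: need (6, 9, 3) fits (6, 9, 3); releases (1, 1, 0), pool now (7, 10, 3)
  proc-C: need (7, 0, 3) fits (7, 10, 3); releases (1, 0, 0), pool now (8, 10, 3)
  proc-E: need (8, 10, 1) fits (8, 10, 3); releases (0, 1, 2), pool now (8, 11, 5)
(3) Exactly 1 of the possible complete orderings is a safe sequence.
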